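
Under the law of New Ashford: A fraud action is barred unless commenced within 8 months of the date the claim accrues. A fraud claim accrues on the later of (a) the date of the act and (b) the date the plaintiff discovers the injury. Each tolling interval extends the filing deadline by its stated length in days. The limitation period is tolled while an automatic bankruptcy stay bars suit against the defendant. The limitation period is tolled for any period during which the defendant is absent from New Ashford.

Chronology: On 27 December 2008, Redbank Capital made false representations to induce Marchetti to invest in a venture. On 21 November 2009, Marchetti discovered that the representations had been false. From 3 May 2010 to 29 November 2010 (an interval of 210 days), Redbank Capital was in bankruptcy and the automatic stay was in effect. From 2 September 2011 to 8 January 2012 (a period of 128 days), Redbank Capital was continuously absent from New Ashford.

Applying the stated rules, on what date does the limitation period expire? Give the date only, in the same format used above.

16 February 2011

The claim accrued on 21 November 2009 — the later of the 27 December 2008 act and the 21 November 2009 discovery.
The untolled deadline — 8 months after 21 November 2009 — is 21 July 2010.
The automatic bankruptcy stay from 3 May 2010 to 29 November 2010 tolled the period for 210 days, extending the deadline to 16 February 2011.
The defendant's absence from the jurisdiction starting 2 September 2011 came too late — the period had run on 16 February 2011 — and so does not extend the deadline.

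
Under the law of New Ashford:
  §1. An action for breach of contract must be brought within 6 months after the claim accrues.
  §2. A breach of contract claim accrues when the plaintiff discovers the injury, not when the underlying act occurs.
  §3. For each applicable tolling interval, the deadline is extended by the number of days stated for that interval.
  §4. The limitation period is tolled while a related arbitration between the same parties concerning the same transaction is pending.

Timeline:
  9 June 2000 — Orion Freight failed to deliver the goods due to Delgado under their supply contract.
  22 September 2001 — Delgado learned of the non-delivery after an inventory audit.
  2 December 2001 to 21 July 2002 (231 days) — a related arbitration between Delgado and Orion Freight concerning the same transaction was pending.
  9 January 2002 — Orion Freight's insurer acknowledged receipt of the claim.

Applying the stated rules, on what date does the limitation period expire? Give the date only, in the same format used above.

Accrual is tied to discovery, so the period began on 22 September 2001 rather than on 9 June 2000 when the act occurred.
Adding the 6 months base period to 22 September 2001 gives a deadline of 22 March 2002, before any tolling.
The pending related arbitration from 2 December 2001 to 21 July 2002 tolled the period for 231 days, extending the deadline to 8 November 2002.
The other events in the timeline have no effect on the limitation period under the stated rules.

8 November 2002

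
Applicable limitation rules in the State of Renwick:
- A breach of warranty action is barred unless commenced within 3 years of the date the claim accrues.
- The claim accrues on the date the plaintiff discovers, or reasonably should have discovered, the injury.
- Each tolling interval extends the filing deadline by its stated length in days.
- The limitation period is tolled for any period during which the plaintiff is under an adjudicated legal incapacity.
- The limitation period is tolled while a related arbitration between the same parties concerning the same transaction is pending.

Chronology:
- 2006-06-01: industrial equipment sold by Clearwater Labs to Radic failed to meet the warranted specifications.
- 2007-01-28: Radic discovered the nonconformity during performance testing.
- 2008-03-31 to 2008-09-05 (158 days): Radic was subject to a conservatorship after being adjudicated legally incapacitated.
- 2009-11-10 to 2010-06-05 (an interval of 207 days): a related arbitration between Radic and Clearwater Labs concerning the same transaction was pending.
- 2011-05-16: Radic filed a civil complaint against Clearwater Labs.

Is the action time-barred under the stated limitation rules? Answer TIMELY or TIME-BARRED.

Under the discovery rule, the claim accrued on 2007-01-28, when Radic discovered the injury — not on the 2006-06-01 date of the underlying act.
Adding the 3 years base period to 2007-01-28 gives a deadline of 2010-01-28, before any tolling.
The plaintiff's legal incapacity from 2008-03-31 to 2008-09-05 tolled the period for 158 days, extending the deadline to 2010-07-05.
The period was tolled for 207 days by the pending related arbitration (2009-11-10 to 2010-06-05), pushing the deadline to 2011-01-28.
The 2011-05-16 filing falls after the 2011-01-28 deadline; the claim is time-barred.

TIME-BARRED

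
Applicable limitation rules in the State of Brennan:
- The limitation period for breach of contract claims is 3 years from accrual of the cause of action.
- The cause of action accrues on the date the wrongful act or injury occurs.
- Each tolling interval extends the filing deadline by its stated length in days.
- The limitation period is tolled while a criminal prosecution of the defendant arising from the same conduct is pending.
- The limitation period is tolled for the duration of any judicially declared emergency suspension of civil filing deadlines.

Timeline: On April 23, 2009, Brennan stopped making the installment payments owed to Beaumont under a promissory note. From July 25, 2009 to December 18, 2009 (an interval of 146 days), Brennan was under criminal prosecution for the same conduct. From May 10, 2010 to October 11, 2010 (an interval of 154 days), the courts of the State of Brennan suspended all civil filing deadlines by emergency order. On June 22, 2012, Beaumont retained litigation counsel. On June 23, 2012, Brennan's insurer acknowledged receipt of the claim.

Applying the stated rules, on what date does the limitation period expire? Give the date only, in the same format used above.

The claim accrued on April 23, 2009, when the wrongful act occurred.
Adding the 3 years base period to April 23, 2009 gives a deadline of April 23, 2012, before any tolling.
Because the pending criminal prosecution ran from July 25, 2009 to December 18, 2009, the deadline is extended by 146 days to September 16, 2012.
Because the emergency suspension of filing deadlines ran from May 10, 2010 to October 11, 2010, the deadline is extended by 154 days to February 17, 2013.
None of the other events listed affects the running of the period under the stated rules.

February 17, 2013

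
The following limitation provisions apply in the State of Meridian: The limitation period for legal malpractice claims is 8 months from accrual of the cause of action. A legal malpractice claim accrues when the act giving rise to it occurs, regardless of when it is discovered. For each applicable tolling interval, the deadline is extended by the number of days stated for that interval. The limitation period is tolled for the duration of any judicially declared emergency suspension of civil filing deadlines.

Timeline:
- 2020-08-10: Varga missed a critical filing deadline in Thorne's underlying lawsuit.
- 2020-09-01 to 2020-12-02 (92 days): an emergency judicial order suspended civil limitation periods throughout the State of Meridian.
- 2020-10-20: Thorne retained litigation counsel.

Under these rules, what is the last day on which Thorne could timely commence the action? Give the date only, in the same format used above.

2021-07-11

The cause of action accrued on 2020-08-10, the date of the act.
8 months from 2020-08-10 is 2021-04-10.
The period was tolled for 92 days by the emergency suspension of filing deadlines (2020-09-01 to 2020-12-02), pushing the deadline to 2021-07-11.
Nothing else in the chronology tolls or restarts the period.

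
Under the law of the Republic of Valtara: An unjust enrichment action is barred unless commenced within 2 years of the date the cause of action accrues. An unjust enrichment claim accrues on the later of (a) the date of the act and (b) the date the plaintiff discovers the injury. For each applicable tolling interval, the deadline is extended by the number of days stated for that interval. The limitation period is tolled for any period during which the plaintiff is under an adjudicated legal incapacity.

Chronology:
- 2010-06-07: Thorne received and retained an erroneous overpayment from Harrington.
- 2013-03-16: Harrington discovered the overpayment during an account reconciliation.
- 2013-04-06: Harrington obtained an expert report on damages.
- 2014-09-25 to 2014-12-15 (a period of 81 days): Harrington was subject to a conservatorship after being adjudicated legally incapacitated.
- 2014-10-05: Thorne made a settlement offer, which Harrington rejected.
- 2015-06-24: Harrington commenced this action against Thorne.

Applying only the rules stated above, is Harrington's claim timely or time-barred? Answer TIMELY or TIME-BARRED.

Because discovery on 2013-03-16 post-dates the 2010-06-07 act, accrual under the later-of rule falls on 2013-03-16.
Adding the 2 years base period to 2013-03-16 gives a deadline of 2015-03-16, before any tolling.
The plaintiff's legal incapacity from 2014-09-25 to 2014-12-15 tolled the period for 81 days, extending the deadline to 2015-06-05.
Nothing else in the chronology tolls or restarts the period.
The 2015-06-24 filing falls after the 2015-06-05 deadline; the claim is time-barred.

TIME-BARRED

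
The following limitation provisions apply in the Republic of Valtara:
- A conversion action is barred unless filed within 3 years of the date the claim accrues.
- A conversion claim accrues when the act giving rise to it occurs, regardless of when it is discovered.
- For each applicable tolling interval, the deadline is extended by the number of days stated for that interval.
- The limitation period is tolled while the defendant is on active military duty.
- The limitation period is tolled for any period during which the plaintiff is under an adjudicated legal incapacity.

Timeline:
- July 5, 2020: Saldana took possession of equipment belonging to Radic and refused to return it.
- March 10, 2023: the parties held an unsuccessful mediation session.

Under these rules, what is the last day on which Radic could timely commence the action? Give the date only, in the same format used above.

The limitation period began to run on July 5, 2020.
Adding the 3 years base period to July 5, 2020 gives a deadline of July 5, 2023, before any tolling.
Nothing else in the chronology tolls or restarts the period.

July 5, 2023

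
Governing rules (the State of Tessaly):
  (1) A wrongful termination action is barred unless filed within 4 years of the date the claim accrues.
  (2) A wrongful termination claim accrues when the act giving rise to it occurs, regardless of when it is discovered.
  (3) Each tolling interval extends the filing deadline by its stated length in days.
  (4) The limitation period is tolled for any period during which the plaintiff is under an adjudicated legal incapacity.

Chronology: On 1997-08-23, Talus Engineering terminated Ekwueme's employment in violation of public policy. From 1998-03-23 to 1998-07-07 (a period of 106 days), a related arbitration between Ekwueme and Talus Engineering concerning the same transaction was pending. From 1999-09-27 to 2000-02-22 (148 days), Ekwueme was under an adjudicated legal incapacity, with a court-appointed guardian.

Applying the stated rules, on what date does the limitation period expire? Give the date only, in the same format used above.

The claim accrued on 1997-08-23, the date of the act.
The untolled deadline — 4 years after 1997-08-23 — is 2001-08-23.
Because the plaintiff's legal incapacity ran from 1999-09-27 to 2000-02-22, the deadline is extended by 148 days to 2002-01-18.
No stated provision tolls the period for a pending arbitration, so the interval from 1998-03-23 to 1998-07-07 has no effect on the deadline.

2002-01-18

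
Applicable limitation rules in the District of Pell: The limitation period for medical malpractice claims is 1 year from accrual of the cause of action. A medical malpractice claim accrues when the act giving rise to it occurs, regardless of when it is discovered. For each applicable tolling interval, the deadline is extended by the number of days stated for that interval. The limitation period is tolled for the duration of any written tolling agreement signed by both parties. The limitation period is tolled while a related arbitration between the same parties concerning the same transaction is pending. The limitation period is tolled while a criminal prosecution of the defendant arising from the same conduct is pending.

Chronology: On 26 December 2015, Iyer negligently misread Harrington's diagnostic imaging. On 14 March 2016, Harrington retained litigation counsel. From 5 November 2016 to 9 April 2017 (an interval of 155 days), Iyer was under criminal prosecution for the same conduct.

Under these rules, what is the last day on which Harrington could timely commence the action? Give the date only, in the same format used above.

The cause of action accrued on 26 December 2015, the date of the act.
1 year from 26 December 2015 is 26 December 2016.
The pending criminal prosecution from 5 November 2016 to 9 April 2017 tolled the period for 155 days, extending the deadline to 30 May 2017.
The other events in the timeline have no effect on the limitation period under the stated rules.

30 May 2017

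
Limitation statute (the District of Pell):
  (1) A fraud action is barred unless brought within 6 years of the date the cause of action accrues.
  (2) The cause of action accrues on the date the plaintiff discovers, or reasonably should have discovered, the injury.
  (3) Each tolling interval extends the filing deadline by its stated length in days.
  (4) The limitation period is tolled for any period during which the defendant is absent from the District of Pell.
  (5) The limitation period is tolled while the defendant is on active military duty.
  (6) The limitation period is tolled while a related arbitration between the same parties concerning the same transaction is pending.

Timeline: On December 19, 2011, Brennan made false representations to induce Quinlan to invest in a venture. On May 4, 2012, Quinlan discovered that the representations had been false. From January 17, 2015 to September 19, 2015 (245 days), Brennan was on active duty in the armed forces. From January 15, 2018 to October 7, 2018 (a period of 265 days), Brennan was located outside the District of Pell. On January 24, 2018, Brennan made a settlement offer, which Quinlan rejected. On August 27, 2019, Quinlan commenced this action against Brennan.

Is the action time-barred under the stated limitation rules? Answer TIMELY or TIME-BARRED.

The claim did not accrue until Quinlan discovered the injury on May 4, 2012; the December 19, 2011 act date does not start the clock under the stated rule.
Adding the 6 years base period to May 4, 2012 gives a deadline of May 4, 2018, before any tolling.
The defendant's active military service from January 17, 2015 to September 19, 2015 tolled the period for 245 days, extending the deadline to January 4, 2019.
The period was tolled for 265 days by the defendant's absence from the jurisdiction (January 15, 2018 to October 7, 2018), pushing the deadline to September 26, 2019.
None of the other events listed affects the running of the period under the stated rules.
Filing on August 27, 2019 beat the September 26, 2019 deadline — the action is timely.

TIMELY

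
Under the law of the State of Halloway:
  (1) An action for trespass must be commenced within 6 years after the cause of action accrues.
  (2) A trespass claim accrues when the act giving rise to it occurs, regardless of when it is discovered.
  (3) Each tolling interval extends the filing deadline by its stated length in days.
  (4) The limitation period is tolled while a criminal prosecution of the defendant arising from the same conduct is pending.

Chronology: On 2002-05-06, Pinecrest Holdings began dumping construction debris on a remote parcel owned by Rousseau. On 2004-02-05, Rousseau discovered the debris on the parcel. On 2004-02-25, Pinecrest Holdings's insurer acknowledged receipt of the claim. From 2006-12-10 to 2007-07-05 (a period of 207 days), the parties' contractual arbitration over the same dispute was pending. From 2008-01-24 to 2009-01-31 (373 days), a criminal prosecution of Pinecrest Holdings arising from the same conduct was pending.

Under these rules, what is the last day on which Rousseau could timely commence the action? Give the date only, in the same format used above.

2009-05-14

Accrual is governed by the date of the act, so the period began to run on 2002-05-06; the later discovery on 2004-02-05 is irrelevant under the stated rule.
The untolled deadline — 6 years after 2002-05-06 — is 2008-05-06.
The period was tolled for 373 days by the pending criminal prosecution (2008-01-24 to 2009-01-31), pushing the deadline to 2009-05-14.
Although a pending arbitration ran from 2006-12-10 to 2007-07-05, the stated rules do not make that a tolling event, so it is disregarded.
The other events in the timeline have no effect on the limitation period under the stated rules.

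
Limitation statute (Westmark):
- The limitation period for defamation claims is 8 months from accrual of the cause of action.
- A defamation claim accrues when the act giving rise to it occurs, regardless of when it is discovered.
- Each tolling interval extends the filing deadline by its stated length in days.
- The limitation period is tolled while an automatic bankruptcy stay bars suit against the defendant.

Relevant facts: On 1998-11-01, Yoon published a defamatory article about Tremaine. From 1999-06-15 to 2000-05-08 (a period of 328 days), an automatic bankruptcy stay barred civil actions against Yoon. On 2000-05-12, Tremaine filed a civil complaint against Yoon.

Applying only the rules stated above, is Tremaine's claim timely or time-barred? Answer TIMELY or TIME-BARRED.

The cause of action accrued on 1998-11-01, the date of the act.
Adding the 8 months base period to 1998-11-01 gives a deadline of 1999-07-01, before any tolling.
Because the automatic bankruptcy stay ran from 1999-06-15 to 2000-05-08, the deadline is extended by 328 days to 2000-05-24.
Filing on 2000-05-12 beat the 2000-05-24 deadline — the action is timely.

TIMELY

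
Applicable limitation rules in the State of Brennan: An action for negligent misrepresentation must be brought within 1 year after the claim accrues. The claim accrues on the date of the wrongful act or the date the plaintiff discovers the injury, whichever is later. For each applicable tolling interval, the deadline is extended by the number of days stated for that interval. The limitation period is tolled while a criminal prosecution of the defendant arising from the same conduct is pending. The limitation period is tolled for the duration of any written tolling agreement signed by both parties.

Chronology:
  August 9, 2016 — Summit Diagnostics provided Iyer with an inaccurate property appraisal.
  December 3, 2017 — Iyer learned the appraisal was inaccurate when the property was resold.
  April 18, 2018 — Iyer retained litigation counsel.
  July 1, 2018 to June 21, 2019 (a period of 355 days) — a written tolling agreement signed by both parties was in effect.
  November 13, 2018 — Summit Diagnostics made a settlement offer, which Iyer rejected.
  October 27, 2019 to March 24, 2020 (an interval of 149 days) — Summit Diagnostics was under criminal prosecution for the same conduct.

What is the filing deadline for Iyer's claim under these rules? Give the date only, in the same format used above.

April 20, 2020

Taking the later of the act (August 9, 2016) and discovery (December 3, 2017), the claim accrued on December 3, 2017.
The untolled deadline — 1 year after December 3, 2017 — is December 3, 2018.
The written tolling agreement from July 1, 2018 to June 21, 2019 tolled the period for 355 days, extending the deadline to November 23, 2019.
The pending criminal prosecution from October 27, 2019 to March 24, 2020 tolled the period for 149 days, extending the deadline to April 20, 2020.
The other events in the timeline have no effect on the limitation period under the stated rules.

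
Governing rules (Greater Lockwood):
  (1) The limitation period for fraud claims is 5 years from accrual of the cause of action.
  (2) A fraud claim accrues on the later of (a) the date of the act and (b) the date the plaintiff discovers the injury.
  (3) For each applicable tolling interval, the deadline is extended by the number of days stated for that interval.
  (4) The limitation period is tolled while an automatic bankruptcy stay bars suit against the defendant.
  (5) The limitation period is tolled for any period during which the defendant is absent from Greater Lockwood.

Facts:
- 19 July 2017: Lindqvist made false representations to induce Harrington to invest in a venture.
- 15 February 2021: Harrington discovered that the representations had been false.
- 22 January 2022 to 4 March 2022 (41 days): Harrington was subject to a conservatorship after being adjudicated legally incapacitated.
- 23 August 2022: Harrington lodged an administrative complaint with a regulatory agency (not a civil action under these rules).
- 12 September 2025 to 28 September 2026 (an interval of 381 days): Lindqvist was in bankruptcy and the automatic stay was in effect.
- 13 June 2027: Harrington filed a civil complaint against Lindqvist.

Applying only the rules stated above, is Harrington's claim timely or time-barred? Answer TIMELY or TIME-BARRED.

TIME-BARRED

Because discovery on 15 February 2021 post-dates the 19 July 2017 act, accrual under the later-of rule falls on 15 February 2021.
Adding the 5 years base period to 15 February 2021 gives a deadline of 15 February 2026, before any tolling.
Because the automatic bankruptcy stay ran from 12 September 2025 to 28 September 2026, the deadline is extended by 381 days to 3 March 2027.
No stated provision tolls the period for the plaintiff's incapacity, so the interval from 22 January 2022 to 4 March 2022 has no effect on the deadline.
Nothing else in the chronology tolls or restarts the period.
The 13 June 2027 filing falls after the 3 March 2027 deadline; the claim is time-barred.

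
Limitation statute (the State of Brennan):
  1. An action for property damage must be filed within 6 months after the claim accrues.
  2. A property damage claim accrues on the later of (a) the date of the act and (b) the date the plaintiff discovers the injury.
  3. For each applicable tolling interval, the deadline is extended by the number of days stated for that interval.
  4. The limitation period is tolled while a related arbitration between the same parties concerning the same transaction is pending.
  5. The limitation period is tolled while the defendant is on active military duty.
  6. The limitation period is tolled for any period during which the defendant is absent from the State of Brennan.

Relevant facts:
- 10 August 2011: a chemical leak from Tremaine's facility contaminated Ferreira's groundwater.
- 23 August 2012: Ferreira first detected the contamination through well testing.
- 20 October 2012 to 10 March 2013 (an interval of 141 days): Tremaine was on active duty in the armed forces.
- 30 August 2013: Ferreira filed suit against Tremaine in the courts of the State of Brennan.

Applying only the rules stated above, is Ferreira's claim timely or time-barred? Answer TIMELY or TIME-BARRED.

TIME-BARRED

Because discovery on 23 August 2012 post-dates the 10 August 2011 act, accrual under the later-of rule falls on 23 August 2012.
6 months from 23 August 2012 is 23 February 2013.
The defendant's active military service from 20 October 2012 to 10 March 2013 tolled the period for 141 days, extending the deadline to 14 July 2013.
The 30 August 2013 filing falls after the 14 July 2013 deadline; the claim is time-barred.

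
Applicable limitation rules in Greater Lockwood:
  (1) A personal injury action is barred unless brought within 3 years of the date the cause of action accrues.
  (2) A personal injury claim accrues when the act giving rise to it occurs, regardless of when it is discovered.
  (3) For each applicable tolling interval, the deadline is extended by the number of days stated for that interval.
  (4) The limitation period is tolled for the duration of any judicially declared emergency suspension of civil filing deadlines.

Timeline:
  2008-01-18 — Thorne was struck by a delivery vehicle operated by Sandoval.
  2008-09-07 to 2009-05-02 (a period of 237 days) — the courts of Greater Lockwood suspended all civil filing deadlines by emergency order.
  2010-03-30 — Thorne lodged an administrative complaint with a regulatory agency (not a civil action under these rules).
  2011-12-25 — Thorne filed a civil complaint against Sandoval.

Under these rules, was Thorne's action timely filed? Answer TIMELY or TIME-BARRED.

TIME-BARRED

The claim accrued on 2008-01-18, when the wrongful act occurred.
3 years from 2008-01-18 is 2011-01-18.
Because the emergency suspension of filing deadlines ran from 2008-09-07 to 2009-05-02, the deadline is extended by 237 days to 2011-09-12.
None of the other events listed affects the running of the period under the stated rules.
Filing on 2011-12-25 missed the 2011-09-12 deadline — the action is time-barred.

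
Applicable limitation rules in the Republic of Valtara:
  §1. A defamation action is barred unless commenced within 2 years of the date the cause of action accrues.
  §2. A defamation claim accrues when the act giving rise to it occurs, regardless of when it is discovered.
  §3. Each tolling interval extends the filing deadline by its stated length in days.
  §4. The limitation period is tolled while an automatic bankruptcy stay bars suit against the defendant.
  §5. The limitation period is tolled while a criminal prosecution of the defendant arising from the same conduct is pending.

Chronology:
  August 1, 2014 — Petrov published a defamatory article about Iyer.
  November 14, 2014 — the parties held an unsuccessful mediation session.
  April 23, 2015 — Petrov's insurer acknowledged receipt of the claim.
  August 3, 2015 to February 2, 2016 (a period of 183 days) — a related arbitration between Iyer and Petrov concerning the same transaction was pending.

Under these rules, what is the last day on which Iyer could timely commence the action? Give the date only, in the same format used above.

August 1, 2016

The limitation period began to run on August 1, 2014.
2 years from August 1, 2014 is August 1, 2016.
Although a pending arbitration ran from August 3, 2015 to February 2, 2016, the stated rules do not make that a tolling event, so it is disregarded.
Nothing else in the chronology tolls or restarts the period.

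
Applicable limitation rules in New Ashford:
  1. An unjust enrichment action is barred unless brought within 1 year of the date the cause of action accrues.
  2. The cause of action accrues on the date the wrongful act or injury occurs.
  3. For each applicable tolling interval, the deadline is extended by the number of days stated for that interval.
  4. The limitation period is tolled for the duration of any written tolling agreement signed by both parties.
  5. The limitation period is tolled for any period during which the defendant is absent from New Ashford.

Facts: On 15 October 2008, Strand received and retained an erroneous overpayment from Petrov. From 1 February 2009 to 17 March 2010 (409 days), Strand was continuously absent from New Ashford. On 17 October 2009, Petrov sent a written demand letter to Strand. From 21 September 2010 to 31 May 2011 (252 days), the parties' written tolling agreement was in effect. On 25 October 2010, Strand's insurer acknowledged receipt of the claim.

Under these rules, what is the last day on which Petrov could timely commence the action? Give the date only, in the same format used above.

The cause of action accrued on 15 October 2008, the date of the act.
The untolled deadline — 1 year after 15 October 2008 — is 15 October 2009.
Because the defendant's absence from the jurisdiction ran from 1 February 2009 to 17 March 2010, the deadline is extended by 409 days to 28 November 2010.
The written tolling agreement from 21 September 2010 to 31 May 2011 tolled the period for 252 days, extending the deadline to 7 August 2011.
None of the other events listed affects the running of the period under the stated rules.

7 August 2011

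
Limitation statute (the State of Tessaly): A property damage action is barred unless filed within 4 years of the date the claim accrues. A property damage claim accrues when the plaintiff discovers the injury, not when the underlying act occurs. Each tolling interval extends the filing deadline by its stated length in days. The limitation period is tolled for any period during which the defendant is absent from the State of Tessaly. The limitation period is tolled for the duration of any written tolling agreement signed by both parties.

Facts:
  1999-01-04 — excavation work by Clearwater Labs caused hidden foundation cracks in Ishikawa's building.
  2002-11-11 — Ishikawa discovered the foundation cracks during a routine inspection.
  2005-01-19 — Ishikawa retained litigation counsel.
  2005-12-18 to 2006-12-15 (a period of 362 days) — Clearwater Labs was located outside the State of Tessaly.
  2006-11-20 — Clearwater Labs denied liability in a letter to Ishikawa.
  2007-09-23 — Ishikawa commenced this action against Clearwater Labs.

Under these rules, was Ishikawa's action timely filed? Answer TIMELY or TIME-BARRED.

TIMELY

The claim did not accrue until Ishikawa discovered the injury on 2002-11-11; the 1999-01-04 act date does not start the clock under the stated rule.
The untolled deadline — 4 years after 2002-11-11 — is 2006-11-11.
The defendant's absence from the jurisdiction from 2005-12-18 to 2006-12-15 tolled the period for 362 days, extending the deadline to 2007-11-08.
Nothing else in the chronology tolls or restarts the period.
Filing on 2007-09-23 beat the 2007-11-08 deadline — the action is timely.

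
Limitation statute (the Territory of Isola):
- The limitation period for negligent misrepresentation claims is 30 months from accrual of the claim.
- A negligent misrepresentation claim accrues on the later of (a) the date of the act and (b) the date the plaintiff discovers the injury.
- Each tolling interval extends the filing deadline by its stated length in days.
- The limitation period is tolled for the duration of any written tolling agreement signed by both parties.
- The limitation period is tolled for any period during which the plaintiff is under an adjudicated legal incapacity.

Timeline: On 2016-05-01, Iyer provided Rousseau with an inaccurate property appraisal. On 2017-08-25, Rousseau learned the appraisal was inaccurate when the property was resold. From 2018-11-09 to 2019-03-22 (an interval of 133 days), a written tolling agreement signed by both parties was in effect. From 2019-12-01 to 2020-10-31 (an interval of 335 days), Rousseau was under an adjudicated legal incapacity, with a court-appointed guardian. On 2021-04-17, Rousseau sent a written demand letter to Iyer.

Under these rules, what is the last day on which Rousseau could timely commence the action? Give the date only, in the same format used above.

The claim accrued on 2017-08-25 — the later of the 2016-05-01 act and the 2017-08-25 discovery.
The untolled deadline — 30 months after 2017-08-25 — is 2020-02-25.
The period was tolled for 133 days by the written tolling agreement (2018-11-09 to 2019-03-22), pushing the deadline to 2020-07-07.
The plaintiff's legal incapacity from 2019-12-01 to 2020-10-31 tolled the period for 335 days, extending the deadline to 2021-06-07.
The other events in the timeline have no effect on the limitation period under the stated rules.

2021-06-07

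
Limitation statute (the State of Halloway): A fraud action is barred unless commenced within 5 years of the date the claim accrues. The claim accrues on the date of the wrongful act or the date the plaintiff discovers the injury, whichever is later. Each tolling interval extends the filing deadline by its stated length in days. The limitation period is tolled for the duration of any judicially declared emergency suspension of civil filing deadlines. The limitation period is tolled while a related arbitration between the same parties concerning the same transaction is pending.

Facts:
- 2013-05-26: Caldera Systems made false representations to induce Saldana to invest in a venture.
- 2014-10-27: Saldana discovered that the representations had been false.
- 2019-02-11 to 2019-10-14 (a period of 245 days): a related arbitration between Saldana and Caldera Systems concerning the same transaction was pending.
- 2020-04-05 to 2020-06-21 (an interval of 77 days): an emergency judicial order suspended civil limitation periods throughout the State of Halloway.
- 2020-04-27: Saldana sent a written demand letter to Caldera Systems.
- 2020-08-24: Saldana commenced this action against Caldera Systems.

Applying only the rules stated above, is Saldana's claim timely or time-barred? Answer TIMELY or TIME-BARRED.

TIMELY

The claim accrued on 2014-10-27 — the later of the 2013-05-26 act and the 2014-10-27 discovery.
The untolled deadline — 5 years after 2014-10-27 — is 2019-10-27.
The pending related arbitration from 2019-02-11 to 2019-10-14 tolled the period for 245 days, extending the deadline to 2020-06-28.
The emergency suspension of filing deadlines from 2020-04-05 to 2020-06-21 tolled the period for 77 days, extending the deadline to 2020-09-13.
None of the other events listed affects the running of the period under the stated rules.
Saldana filed on 2020-08-24, before the 2020-09-13 deadline, so the action is timely.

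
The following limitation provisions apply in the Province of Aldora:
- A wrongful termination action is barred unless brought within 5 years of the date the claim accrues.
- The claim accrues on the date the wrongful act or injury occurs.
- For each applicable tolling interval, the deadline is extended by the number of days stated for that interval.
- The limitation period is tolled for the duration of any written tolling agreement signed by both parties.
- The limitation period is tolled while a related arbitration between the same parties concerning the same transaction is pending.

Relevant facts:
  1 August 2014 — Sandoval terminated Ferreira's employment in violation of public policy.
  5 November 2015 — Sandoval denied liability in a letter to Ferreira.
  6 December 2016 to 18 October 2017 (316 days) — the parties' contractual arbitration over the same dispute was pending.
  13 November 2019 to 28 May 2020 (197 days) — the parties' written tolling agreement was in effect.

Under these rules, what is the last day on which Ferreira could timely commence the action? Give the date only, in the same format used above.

26 December 2020

The limitation period began to run on 1 August 2014.
The untolled deadline — 5 years after 1 August 2014 — is 1 August 2019.
Because the pending related arbitration ran from 6 December 2016 to 18 October 2017, the deadline is extended by 316 days to 12 June 2020.
The written tolling agreement from 13 November 2019 to 28 May 2020 tolled the period for 197 days, extending the deadline to 26 December 2020.
None of the other events listed affects the running of the period under the stated rules.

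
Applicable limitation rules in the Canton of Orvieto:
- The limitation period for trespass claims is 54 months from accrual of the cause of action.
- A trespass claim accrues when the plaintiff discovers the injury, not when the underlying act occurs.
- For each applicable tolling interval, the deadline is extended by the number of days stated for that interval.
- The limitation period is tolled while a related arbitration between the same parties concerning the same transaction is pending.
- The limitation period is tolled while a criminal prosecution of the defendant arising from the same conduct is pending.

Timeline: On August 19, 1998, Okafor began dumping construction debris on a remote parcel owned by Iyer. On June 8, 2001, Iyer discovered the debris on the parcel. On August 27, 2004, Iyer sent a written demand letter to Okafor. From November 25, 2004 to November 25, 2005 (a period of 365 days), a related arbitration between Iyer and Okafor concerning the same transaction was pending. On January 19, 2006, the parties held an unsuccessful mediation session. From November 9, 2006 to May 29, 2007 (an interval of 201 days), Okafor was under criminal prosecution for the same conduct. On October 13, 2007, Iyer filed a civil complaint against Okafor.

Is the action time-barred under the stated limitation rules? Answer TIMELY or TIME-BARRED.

TIME-BARRED

Accrual is tied to discovery, so the period began on June 8, 2001 rather than on August 19, 1998 when the act occurred.
54 months from June 8, 2001 is December 8, 2005.
The period was tolled for 365 days by the pending related arbitration (November 25, 2004 to November 25, 2005), pushing the deadline to December 8, 2006.
The period was tolled for 201 days by the pending criminal prosecution (November 9, 2006 to May 29, 2007), pushing the deadline to June 27, 2007.
None of the other events listed affects the running of the period under the stated rules.
Iyer filed on October 13, 2007, after the June 27, 2007 deadline, so the action is time-barred.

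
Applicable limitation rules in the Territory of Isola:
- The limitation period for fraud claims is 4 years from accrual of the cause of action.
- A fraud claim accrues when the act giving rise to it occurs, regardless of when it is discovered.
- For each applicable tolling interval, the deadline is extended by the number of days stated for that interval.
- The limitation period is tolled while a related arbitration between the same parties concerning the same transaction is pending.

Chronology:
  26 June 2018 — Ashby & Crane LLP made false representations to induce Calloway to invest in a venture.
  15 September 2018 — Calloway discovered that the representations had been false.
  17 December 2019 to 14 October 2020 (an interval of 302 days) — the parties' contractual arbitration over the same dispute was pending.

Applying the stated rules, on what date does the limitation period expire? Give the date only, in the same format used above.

The claim accrued on 26 June 2018, when the wrongful act occurred; under the stated occurrence rule the 15 September 2018 discovery does not delay accrual.
4 years from 26 June 2018 is 26 June 2022.
Because the pending related arbitration ran from 17 December 2019 to 14 October 2020, the deadline is extended by 302 days to 24 April 2023.

24 April 2023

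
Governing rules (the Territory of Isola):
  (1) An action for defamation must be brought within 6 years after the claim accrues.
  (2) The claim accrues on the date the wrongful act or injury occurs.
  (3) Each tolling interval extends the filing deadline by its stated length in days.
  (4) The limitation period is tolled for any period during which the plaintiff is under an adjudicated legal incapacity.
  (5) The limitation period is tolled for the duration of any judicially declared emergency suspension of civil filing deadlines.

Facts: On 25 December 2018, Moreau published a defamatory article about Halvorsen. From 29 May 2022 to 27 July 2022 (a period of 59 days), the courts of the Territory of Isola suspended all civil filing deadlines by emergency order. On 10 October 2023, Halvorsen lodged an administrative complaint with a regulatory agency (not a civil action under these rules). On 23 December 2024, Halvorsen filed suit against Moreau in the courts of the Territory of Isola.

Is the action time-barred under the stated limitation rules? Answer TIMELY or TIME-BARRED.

TIMELY

The claim accrued on 25 December 2018, the date of the act.
Adding the 6 years base period to 25 December 2018 gives a deadline of 25 December 2024, before any tolling.
The emergency suspension of filing deadlines from 29 May 2022 to 27 July 2022 tolled the period for 59 days, extending the deadline to 22 February 2025.
The other events in the timeline have no effect on the limitation period under the stated rules.
Filing on 23 December 2024 beat the 22 February 2025 deadline — the action is timely.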